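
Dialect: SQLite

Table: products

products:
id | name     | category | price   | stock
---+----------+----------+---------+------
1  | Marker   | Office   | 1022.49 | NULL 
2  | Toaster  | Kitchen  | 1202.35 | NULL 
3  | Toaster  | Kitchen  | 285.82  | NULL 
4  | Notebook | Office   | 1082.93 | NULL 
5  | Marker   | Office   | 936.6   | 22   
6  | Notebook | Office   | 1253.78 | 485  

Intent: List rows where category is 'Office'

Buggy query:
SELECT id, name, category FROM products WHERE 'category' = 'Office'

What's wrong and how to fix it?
Bug: 'category' in single quotes is a string literal, not the column; the comparison is literal-vs-literal and never true

Fix: Remove the quotes around the column name (or use double quotes for an identifier)

Corrected query:
SELECT id, name, category FROM products WHERE category = 'Office'

Result:
id | name     | category
---+----------+---------
1  | Marker   | Office  
4  | Notebook | Office  
5  | Marker   | Office  
6  | Notebook | Office  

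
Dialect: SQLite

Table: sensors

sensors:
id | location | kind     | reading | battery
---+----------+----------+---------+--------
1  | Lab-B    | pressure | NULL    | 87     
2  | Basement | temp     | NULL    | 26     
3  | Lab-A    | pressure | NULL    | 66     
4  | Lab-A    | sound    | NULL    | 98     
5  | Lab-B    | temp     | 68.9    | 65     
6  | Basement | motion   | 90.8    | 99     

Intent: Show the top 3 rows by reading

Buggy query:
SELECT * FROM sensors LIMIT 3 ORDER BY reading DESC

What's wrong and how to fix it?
Bug: ORDER BY cannot follow LIMIT; LIMIT is the final clause

Fix: Sort with ORDER BY, then apply LIMIT

Corrected query:
SELECT * FROM sensors ORDER BY reading DESC LIMIT 3

Result:
id | location | kind     | reading | battery
---+----------+----------+---------+--------
6  | Basement | motion   | 90.8    | 99     
5  | Lab-B    | temp     | 68.9    | 65     
1  | Lab-B    | pressure | NULL    | 87     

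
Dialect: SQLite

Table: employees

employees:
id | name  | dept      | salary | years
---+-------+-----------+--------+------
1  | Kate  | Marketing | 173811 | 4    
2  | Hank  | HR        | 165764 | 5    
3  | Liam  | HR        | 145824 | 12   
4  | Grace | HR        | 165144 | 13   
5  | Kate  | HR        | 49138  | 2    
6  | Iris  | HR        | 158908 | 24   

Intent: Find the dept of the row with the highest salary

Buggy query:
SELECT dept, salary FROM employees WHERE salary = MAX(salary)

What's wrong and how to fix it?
Bug: MAX(salary) is an aggregate and cannot be used directly in WHERE

Fix: Use a subquery: WHERE salary = (SELECT MAX(salary) FROM employees)

Corrected query:
SELECT dept, salary FROM employees WHERE salary = (SELECT MAX(salary) FROM employees)

Result:
dept      | salary
----------+-------
Marketing | 173811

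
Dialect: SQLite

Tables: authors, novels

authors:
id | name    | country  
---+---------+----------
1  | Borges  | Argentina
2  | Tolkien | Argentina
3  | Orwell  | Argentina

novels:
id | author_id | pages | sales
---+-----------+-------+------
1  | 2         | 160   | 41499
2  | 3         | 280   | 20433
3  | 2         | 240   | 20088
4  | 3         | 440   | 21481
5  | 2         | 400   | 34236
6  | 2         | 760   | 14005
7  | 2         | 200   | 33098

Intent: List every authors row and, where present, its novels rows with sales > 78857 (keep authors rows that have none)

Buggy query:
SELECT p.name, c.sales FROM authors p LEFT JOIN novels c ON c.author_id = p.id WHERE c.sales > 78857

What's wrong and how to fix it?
Bug: Filtering c.sales in WHERE discards the NULL rows produced by LEFT JOIN, turning it into an inner join

Fix: Put 'c.sales > 78857' in the JOIN's ON clause instead of WHERE

Corrected query:
SELECT p.name, c.sales FROM authors p LEFT JOIN novels c ON c.author_id = p.id AND c.sales > 78857

Result:
name    | sales
--------+------
Borges  | NULL 
Tolkien | NULL 
Orwell  | NULL 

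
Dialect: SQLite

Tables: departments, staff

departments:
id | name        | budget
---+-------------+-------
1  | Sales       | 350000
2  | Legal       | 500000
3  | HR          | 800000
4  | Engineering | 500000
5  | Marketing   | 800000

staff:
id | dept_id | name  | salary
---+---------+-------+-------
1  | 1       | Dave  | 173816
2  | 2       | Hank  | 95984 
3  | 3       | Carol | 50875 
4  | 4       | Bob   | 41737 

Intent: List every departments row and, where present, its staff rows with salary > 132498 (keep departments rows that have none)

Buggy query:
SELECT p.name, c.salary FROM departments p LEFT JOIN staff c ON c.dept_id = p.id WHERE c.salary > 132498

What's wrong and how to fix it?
Bug: Filtering c.salary in WHERE discards the NULL rows produced by LEFT JOIN, turning it into an inner join

Fix: Move the right-table condition into the ON clause so unmatched parents are kept

Corrected query:
SELECT p.name, c.salary FROM departments p LEFT JOIN staff c ON c.dept_id = p.id AND c.salary > 132498

Result:
name        | salary
------------+-------
Sales       | 173816
Legal       | NULL  
HR          | NULL  
Engineering | NULL  
Marketing   | NULL  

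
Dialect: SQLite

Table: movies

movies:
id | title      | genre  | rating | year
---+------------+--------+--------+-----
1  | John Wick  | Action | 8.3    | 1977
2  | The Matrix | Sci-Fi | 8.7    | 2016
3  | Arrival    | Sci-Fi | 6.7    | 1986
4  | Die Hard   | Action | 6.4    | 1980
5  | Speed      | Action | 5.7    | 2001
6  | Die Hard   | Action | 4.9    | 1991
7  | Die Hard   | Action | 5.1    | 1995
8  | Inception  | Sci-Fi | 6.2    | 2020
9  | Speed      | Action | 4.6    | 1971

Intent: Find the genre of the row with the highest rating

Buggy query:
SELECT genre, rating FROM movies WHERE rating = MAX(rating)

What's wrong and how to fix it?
Bug: WHERE is evaluated per row; an aggregate over the whole table isn't defined there

Fix: Use a subquery: WHERE rating = (SELECT MAX(rating) FROM movies)

Corrected query:
SELECT genre, rating FROM movies WHERE rating = (SELECT MAX(rating) FROM movies)

Result:
genre  | rating
-------+-------
Sci-Fi | 8.7   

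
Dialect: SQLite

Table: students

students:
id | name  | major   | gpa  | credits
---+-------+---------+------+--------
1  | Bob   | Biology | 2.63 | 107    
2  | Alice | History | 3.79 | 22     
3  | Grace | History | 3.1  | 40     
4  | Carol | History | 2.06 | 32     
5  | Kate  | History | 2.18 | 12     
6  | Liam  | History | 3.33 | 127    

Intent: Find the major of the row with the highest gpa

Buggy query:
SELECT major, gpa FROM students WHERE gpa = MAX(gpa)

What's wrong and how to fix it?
Bug: MAX(gpa) is an aggregate and cannot be used directly in WHERE

Fix: Use a subquery: WHERE gpa = (SELECT MAX(gpa) FROM students)

Corrected query:
SELECT major, gpa FROM students WHERE gpa = (SELECT MAX(gpa) FROM students)

Result:
major   | gpa 
--------+-----
History | 3.79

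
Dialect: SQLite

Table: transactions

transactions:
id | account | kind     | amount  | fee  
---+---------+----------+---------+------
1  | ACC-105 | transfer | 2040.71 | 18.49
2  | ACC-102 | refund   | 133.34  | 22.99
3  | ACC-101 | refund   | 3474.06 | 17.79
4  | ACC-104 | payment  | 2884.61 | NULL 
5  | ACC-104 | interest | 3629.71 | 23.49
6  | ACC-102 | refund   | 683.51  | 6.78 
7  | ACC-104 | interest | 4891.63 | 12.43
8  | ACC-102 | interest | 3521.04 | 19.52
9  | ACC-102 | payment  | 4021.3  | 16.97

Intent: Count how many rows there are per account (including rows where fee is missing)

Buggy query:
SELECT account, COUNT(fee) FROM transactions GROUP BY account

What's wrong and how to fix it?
Bug: COUNT(fee) skips NULLs, so groups with missing fee are undercounted

Fix: Replace COUNT(fee) with COUNT(*)

Corrected query:
SELECT account, COUNT(*) FROM transactions GROUP BY account

Result:
account | COUNT(*)
--------+---------
ACC-101 | 1       
ACC-102 | 4       
ACC-104 | 3       
ACC-105 | 1       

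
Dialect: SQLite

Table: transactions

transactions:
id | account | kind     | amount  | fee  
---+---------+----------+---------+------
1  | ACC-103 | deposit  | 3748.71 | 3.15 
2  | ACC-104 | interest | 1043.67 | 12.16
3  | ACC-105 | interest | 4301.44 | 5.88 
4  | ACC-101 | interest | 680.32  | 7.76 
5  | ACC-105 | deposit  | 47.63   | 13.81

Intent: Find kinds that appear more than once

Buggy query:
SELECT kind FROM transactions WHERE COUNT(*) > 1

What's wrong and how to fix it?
Bug: WHERE can't reference COUNT(*); aggregates are computed after WHERE

Fix: Group first, then use HAVING for the count condition

Corrected query:
SELECT kind FROM transactions GROUP BY kind HAVING COUNT(*) > 1

Result:
kind    
--------
deposit 
interest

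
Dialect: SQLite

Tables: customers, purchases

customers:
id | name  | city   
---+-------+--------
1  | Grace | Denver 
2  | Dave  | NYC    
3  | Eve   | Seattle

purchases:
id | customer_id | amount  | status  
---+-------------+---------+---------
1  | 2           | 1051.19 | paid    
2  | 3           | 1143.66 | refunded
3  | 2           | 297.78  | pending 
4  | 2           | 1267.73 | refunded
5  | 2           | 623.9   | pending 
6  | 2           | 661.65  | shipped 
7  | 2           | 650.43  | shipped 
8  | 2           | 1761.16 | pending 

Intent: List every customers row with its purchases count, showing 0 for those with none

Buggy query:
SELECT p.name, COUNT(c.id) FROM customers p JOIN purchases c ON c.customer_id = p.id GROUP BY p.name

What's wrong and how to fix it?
Bug: INNER JOIN drops customers rows that have no matching purchases rows

Fix: Switch to LEFT JOIN to retain unmatched parent rows

Corrected query:
SELECT p.name, COUNT(c.id) FROM customers p LEFT JOIN purchases c ON c.customer_id = p.id GROUP BY p.name

Result:
name  | COUNT(c.id)
------+------------
Dave  | 7          
Eve   | 1          
Grace | 0          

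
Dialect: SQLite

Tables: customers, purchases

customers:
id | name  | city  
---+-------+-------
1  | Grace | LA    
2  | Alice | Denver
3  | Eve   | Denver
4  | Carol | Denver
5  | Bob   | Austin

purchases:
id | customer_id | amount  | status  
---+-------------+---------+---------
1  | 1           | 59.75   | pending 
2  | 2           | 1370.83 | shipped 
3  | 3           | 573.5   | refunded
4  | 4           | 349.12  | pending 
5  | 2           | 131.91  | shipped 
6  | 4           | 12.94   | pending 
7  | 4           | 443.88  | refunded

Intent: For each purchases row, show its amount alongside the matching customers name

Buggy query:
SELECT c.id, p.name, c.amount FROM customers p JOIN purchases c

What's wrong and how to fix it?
Bug: JOIN with no ON clause produces a cartesian product; every purchases row pairs with every customers row

Fix: Specify the join condition linking the foreign key to the parent id

Corrected query:
SELECT c.id, p.name, c.amount FROM customers p JOIN purchases c ON c.customer_id = p.id

Result:
id | name  | amount 
---+-------+--------
1  | Grace | 59.75  
2  | Alice | 1370.83
3  | Eve   | 573.5  
4  | Carol | 349.12 
5  | Alice | 131.91 
6  | Carol | 12.94  
7  | Carol | 443.88 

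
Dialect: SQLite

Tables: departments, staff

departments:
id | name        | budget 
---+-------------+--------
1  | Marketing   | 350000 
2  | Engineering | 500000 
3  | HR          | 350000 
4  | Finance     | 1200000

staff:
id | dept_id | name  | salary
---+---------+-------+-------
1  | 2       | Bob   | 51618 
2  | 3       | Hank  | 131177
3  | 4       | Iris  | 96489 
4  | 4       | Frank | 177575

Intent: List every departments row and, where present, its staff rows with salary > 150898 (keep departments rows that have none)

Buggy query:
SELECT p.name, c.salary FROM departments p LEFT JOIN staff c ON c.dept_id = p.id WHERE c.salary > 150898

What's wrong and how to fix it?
Bug: A WHERE condition on the right-hand table after LEFT JOIN drops unmatched parents

Fix: Put 'c.salary > 150898' in the JOIN's ON clause instead of WHERE

Corrected query:
SELECT p.name, c.salary FROM departments p LEFT JOIN staff c ON c.dept_id = p.id AND c.salary > 150898

Result:
name        | salary
------------+-------
Marketing   | NULL  
Engineering | NULL  
HR          | NULL  
Finance     | 177575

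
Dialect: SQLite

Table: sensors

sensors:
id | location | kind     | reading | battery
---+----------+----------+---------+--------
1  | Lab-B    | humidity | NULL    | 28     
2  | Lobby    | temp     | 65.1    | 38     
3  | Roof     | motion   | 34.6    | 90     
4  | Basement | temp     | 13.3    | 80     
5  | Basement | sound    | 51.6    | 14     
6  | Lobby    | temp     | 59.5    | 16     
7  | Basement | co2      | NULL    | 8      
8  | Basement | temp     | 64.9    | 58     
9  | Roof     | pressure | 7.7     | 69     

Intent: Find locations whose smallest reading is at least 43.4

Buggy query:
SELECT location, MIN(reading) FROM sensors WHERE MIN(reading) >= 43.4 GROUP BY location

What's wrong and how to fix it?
Bug: MIN() in WHERE is a misuse of aggregate

Fix: Use HAVING for the per-group MIN condition

Corrected query:
SELECT location, MIN(reading) FROM sensors GROUP BY location HAVING MIN(reading) >= 43.4

Result:
location | MIN(reading)
---------+-------------
Lobby    | 59.5        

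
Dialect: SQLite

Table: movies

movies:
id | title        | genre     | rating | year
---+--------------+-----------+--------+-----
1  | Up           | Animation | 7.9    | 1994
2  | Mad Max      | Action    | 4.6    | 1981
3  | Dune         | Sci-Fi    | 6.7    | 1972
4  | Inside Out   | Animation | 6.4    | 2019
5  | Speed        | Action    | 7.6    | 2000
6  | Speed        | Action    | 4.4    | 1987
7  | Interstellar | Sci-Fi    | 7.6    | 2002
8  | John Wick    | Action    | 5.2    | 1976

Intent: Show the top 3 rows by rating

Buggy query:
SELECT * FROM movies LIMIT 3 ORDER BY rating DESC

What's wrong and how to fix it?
Bug: LIMIT must come after ORDER BY

Fix: Swap the clauses: ORDER BY first, then LIMIT

Corrected query:
SELECT * FROM movies ORDER BY rating DESC LIMIT 3

Result:
id | title        | genre     | rating | year
---+--------------+-----------+--------+-----
1  | Up           | Animation | 7.9    | 1994
5  | Speed        | Action    | 7.6    | 2000
7  | Interstellar | Sci-Fi    | 7.6    | 2002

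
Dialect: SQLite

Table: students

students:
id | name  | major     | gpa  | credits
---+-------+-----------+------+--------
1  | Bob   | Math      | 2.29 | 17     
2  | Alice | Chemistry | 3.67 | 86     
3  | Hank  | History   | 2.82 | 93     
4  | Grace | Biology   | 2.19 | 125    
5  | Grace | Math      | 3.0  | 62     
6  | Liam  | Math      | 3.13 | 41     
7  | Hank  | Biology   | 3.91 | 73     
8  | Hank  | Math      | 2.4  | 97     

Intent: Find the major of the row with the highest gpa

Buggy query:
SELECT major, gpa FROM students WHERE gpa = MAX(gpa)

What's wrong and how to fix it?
Bug: WHERE is evaluated per row; an aggregate over the whole table isn't defined there

Fix: Wrap MAX in a scalar subquery so WHERE compares against a single value

Corrected query:
SELECT major, gpa FROM students WHERE gpa = (SELECT MAX(gpa) FROM students)

Result:
major   | gpa 
--------+-----
Biology | 3.91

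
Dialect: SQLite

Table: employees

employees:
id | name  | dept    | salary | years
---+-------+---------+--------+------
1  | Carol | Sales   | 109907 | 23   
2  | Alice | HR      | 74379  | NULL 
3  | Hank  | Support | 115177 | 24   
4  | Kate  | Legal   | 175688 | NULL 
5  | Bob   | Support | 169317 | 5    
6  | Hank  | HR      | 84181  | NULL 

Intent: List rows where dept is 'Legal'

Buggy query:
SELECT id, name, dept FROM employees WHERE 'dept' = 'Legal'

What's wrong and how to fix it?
Bug: Single quotes denote string literals in SQL; the column name is being compared as a constant string

Fix: Reference the column as dept without single quotes

Corrected query:
SELECT id, name, dept FROM employees WHERE dept = 'Legal'

Result:
id | name | dept 
---+------+------
4  | Kate | Legal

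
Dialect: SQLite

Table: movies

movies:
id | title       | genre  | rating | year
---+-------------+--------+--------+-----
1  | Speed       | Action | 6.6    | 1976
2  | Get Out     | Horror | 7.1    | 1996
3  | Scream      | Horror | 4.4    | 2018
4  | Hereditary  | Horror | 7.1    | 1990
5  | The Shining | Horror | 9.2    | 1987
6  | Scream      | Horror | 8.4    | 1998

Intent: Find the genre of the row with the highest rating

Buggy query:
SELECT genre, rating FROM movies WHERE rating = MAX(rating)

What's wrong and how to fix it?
Bug: WHERE is evaluated per row; an aggregate over the whole table isn't defined there

Fix: Wrap MAX in a scalar subquery so WHERE compares against a single value

Corrected query:
SELECT genre, rating FROM movies WHERE rating = (SELECT MAX(rating) FROM movies)

Result:
genre  | rating
-------+-------
Horror | 9.2   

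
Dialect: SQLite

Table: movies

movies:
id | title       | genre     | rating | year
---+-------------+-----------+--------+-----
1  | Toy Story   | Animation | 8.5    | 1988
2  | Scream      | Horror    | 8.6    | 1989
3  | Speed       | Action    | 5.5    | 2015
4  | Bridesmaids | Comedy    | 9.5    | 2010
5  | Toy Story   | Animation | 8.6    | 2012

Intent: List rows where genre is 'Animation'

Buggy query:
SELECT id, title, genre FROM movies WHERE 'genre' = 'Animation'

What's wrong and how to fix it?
Bug: Single quotes denote string literals in SQL; the column name is being compared as a constant string

Fix: Reference the column as genre without single quotes

Corrected query:
SELECT id, title, genre FROM movies WHERE genre = 'Animation'

Result:
id | title     | genre    
---+-----------+----------
1  | Toy Story | Animation
5  | Toy Story | Animation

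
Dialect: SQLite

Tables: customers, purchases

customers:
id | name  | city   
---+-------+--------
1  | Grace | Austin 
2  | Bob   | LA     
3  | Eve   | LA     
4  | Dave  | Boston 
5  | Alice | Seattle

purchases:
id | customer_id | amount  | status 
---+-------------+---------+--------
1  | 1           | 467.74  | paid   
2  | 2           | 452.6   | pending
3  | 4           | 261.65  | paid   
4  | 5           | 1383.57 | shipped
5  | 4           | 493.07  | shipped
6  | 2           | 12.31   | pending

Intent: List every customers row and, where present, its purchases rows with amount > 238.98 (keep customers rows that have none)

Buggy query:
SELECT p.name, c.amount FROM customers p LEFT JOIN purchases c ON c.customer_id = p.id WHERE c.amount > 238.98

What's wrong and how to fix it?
Bug: A WHERE condition on the right-hand table after LEFT JOIN drops unmatched parents

Fix: Put 'c.amount > 238.98' in the JOIN's ON clause instead of WHERE

Corrected query:
SELECT p.name, c.amount FROM customers p LEFT JOIN purchases c ON c.customer_id = p.id AND c.amount > 238.98

Result:
name  | amount 
------+--------
Grace | 467.74 
Bob   | 452.6  
Eve   | NULL   
Dave  | 261.65 
Dave  | 493.07 
Alice | 1383.57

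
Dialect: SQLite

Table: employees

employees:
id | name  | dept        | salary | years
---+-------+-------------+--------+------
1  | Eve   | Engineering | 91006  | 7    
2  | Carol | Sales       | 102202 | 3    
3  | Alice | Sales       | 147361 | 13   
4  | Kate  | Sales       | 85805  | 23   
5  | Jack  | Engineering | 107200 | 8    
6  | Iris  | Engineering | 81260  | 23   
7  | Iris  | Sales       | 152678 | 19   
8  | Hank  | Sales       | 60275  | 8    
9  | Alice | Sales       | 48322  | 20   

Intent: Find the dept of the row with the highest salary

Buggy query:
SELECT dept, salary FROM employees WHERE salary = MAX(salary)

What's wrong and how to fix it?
Bug: WHERE is evaluated per row; an aggregate over the whole table isn't defined there

Fix: Use a subquery: WHERE salary = (SELECT MAX(salary) FROM employees)

Corrected query:
SELECT dept, salary FROM employees WHERE salary = (SELECT MAX(salary) FROM employees)

Result:
dept  | salary
------+-------
Sales | 152678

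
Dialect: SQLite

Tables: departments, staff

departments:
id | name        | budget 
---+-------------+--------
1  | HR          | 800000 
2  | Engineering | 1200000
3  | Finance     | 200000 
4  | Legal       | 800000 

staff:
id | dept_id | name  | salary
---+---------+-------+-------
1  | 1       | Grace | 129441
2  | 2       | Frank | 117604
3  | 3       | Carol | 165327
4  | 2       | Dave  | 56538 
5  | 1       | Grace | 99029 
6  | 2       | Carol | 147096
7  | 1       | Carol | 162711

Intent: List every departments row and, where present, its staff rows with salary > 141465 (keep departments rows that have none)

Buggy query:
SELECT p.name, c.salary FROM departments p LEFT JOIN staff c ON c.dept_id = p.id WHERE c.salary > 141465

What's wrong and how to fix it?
Bug: A WHERE condition on the right-hand table after LEFT JOIN drops unmatched parents

Fix: Put 'c.salary > 141465' in the JOIN's ON clause instead of WHERE

Corrected query:
SELECT p.name, c.salary FROM departments p LEFT JOIN staff c ON c.dept_id = p.id AND c.salary > 141465

Result:
name        | salary
------------+-------
HR          | 162711
Engineering | 147096
Finance     | 165327
Legal       | NULL  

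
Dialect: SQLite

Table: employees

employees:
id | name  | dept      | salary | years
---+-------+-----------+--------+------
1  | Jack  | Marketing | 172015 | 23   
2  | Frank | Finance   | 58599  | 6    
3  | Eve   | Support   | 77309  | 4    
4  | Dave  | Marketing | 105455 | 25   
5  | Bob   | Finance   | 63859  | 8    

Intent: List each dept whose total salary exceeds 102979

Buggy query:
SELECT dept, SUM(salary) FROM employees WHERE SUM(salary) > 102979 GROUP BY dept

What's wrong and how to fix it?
Bug: WHERE runs before GROUP BY, so aggregates aren't available there

Fix: Move the aggregate condition to a HAVING clause

Corrected query:
SELECT dept, SUM(salary) FROM employees GROUP BY dept HAVING SUM(salary) > 102979

Result:
dept      | SUM(salary)
----------+------------
Finance   | 122458     
Marketing | 277470     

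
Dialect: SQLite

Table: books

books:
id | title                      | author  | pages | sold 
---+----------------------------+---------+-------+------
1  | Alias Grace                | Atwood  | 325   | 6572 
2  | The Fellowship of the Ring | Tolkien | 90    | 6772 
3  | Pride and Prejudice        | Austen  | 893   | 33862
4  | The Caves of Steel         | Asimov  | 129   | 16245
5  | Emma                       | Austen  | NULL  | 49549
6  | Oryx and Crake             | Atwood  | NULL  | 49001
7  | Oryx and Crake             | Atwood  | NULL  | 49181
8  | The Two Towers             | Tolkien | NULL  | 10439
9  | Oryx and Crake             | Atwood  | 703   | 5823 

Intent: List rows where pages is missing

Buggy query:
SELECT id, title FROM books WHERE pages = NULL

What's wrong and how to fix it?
Bug: Comparing to NULL with '=' never matches; NULL = NULL is unknown, not true

Fix: Replace '= NULL' with 'IS NULL'

Corrected query:
SELECT id, title FROM books WHERE pages IS NULL

Result:
id | title         
---+---------------
5  | Emma          
6  | Oryx and Crake
7  | Oryx and Crake
8  | The Two Towers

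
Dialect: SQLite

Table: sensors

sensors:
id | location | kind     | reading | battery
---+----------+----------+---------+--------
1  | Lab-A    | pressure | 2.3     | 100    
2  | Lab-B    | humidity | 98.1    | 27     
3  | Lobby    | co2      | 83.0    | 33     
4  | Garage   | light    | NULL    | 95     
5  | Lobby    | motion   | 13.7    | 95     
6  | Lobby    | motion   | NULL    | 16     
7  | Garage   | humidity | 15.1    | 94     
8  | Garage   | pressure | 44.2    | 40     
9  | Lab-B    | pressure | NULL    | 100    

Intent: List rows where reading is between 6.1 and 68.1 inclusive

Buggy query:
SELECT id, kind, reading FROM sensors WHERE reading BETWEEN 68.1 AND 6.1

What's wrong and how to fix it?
Bug: BETWEEN expects the lower bound first; with 68.1 AND 6.1 the range is empty

Fix: Swap the bounds so the smaller value comes first

Corrected query:
SELECT id, kind, reading FROM sensors WHERE reading BETWEEN 6.1 AND 68.1

Result:
id | kind     | reading
---+----------+--------
5  | motion   | 13.7   
7  | humidity | 15.1   
8  | pressure | 44.2   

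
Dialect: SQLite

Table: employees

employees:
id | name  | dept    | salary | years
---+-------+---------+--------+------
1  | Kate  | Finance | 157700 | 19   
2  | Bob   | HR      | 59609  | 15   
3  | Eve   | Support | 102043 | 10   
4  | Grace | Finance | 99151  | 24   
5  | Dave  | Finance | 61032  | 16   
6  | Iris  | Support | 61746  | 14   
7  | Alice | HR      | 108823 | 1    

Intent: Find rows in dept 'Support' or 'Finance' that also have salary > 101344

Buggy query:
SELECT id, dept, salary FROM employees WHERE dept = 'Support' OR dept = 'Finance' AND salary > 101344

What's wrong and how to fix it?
Bug: AND binds tighter than OR, so this parses as dept = 'Support' OR (dept = 'Finance' AND salary > 101344)

Fix: Add parentheses around the OR so the AND applies to both alternatives

Corrected query:
SELECT id, dept, salary FROM employees WHERE (dept = 'Support' OR dept = 'Finance') AND salary > 101344

Result:
id | dept    | salary
---+---------+-------
1  | Finance | 157700
3  | Support | 102043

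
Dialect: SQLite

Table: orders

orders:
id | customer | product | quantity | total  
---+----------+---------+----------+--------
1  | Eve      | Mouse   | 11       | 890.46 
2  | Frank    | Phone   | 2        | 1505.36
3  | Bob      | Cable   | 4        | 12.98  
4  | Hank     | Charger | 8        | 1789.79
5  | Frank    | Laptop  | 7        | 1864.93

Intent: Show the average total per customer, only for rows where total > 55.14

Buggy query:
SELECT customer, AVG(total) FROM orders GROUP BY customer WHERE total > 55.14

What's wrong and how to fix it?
Bug: Row-level WHERE must come before GROUP BY in the clause order

Fix: Place WHERE between FROM and GROUP BY

Corrected query:
SELECT customer, AVG(total) FROM orders WHERE total > 55.14 GROUP BY customer

Result:
customer | AVG(total)
---------+-----------
Eve      | 890.46    
Frank    | 1685.145  
Hank     | 1789.79   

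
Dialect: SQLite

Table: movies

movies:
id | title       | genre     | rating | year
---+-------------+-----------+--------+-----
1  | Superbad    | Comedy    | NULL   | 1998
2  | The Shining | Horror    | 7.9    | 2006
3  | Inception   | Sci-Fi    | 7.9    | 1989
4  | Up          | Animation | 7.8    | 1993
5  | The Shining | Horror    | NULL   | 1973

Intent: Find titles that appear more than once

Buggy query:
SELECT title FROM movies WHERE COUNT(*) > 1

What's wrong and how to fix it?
Bug: COUNT(*) is an aggregate and cannot be used in WHERE

Fix: GROUP BY title, then filter groups with HAVING COUNT(*) > 1

Corrected query:
SELECT title FROM movies GROUP BY title HAVING COUNT(*) > 1

Result:
title      
-----------
The Shining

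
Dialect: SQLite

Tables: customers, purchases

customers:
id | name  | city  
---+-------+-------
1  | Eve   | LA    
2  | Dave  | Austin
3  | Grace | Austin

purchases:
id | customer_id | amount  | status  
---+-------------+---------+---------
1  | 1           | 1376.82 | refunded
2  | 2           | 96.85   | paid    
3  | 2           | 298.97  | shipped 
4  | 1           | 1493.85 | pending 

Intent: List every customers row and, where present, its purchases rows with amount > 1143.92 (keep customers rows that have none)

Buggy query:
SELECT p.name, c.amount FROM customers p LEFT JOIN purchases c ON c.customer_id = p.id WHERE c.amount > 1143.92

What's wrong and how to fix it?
Bug: A WHERE condition on the right-hand table after LEFT JOIN drops unmatched parents

Fix: Move the right-table condition into the ON clause so unmatched parents are kept

Corrected query:
SELECT p.name, c.amount FROM customers p LEFT JOIN purchases c ON c.customer_id = p.id AND c.amount > 1143.92

Result:
name  | amount 
------+--------
Eve   | 1376.82
Eve   | 1493.85
Dave  | NULL   
Grace | NULL   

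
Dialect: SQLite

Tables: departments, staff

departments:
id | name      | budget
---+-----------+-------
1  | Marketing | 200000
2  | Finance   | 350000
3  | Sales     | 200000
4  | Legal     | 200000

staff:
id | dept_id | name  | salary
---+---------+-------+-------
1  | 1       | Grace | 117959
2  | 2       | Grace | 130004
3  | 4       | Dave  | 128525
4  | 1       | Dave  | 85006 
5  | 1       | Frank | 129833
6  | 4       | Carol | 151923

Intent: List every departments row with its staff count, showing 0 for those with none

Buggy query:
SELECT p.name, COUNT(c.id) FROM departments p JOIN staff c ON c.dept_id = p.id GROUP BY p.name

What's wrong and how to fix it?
Bug: INNER JOIN drops departments rows that have no matching staff rows

Fix: Switch to LEFT JOIN to retain unmatched parent rows

Corrected query:
SELECT p.name, COUNT(c.id) FROM departments p LEFT JOIN staff c ON c.dept_id = p.id GROUP BY p.name

Result:
name      | COUNT(c.id)
----------+------------
Finance   | 1          
Legal     | 2          
Marketing | 3          
Sales     | 0          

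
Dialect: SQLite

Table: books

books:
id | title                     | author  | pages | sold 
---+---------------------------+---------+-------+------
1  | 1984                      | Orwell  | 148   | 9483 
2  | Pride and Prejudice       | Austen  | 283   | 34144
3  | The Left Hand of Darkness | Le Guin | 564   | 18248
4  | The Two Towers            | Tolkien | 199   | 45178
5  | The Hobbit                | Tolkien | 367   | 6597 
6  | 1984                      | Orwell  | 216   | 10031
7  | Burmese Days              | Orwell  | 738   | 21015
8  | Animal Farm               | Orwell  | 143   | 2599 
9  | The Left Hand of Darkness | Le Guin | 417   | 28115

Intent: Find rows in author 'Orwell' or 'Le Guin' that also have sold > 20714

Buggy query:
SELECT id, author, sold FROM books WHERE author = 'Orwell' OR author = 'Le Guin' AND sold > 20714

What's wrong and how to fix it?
Bug: AND binds tighter than OR, so this parses as author = 'Orwell' OR (author = 'Le Guin' AND sold > 20714)

Fix: Add parentheses around the OR so the AND applies to both alternatives

Corrected query:
SELECT id, author, sold FROM books WHERE (author = 'Orwell' OR author = 'Le Guin') AND sold > 20714

Result:
id | author  | sold 
---+---------+------
7  | Orwell  | 21015
9  | Le Guin | 28115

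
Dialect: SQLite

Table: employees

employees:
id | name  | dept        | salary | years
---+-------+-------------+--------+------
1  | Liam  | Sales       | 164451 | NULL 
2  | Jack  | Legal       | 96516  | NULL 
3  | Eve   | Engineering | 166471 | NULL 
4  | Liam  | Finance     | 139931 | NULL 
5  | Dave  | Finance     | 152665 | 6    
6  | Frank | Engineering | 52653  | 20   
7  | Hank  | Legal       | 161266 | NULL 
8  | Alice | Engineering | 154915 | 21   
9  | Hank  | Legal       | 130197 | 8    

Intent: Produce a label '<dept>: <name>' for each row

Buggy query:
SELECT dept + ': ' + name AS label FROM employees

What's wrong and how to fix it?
Bug: '+' is numeric addition; on text columns SQLite converts them to 0 instead of concatenating

Fix: Replace + with || to concatenate text

Corrected query:
SELECT dept || ': ' || name AS label FROM employees

Result:
label             
------------------
Sales: Liam       
Legal: Jack       
Engineering: Eve  
Finance: Liam     
Finance: Dave     
Engineering: Frank
Legal: Hank       
Engineering: Alice
Legal: Hank       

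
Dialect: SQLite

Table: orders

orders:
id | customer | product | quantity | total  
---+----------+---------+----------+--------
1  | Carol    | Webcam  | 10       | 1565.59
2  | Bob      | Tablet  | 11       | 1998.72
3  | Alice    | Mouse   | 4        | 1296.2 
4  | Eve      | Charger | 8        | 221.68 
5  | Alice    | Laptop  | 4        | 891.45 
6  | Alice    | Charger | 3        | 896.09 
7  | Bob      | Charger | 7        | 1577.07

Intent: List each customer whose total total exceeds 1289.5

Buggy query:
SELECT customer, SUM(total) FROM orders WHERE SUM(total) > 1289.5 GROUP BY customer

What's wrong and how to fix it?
Bug: SUM(total) is an aggregate, but WHERE filters rows before aggregation

Fix: Use HAVING (which filters groups after aggregation) instead of WHERE

Corrected query:
SELECT customer, SUM(total) FROM orders GROUP BY customer HAVING SUM(total) > 1289.5

Result:
customer | SUM(total)
---------+-----------
Alice    | 3083.74   
Bob      | 3575.79   
Carol    | 1565.59   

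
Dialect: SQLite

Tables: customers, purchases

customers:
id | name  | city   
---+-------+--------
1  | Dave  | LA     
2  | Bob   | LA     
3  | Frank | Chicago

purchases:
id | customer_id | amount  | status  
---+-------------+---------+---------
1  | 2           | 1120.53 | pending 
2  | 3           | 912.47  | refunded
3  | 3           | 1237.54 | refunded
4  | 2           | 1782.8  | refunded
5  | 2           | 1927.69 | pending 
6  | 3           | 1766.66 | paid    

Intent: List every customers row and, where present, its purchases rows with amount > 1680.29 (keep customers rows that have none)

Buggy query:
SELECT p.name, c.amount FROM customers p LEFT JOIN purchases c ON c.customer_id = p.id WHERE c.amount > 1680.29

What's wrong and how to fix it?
Bug: Filtering c.amount in WHERE discards the NULL rows produced by LEFT JOIN, turning it into an inner join

Fix: Put 'c.amount > 1680.29' in the JOIN's ON clause instead of WHERE

Corrected query:
SELECT p.name, c.amount FROM customers p LEFT JOIN purchases c ON c.customer_id = p.id AND c.amount > 1680.29

Result:
name  | amount 
------+--------
Dave  | NULL   
Bob   | 1782.8 
Bob   | 1927.69
Frank | 1766.66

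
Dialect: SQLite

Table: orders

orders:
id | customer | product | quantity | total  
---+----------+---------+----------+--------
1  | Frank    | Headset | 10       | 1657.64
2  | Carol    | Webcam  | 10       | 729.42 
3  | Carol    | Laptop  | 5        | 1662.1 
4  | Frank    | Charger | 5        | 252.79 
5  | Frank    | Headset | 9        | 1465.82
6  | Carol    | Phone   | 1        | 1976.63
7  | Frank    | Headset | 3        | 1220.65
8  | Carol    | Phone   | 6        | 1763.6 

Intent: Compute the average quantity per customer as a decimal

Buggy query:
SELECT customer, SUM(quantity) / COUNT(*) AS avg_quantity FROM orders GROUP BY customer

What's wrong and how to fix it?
Bug: SUM(quantity) and COUNT(*) are both integers; the division truncates the fractional part

Fix: Cast one side to REAL so the division keeps the fractional part

Corrected query:
SELECT customer, SUM(quantity) * 1.0 / COUNT(*) AS avg_quantity FROM orders GROUP BY customer

Result:
customer | avg_quantity
---------+-------------
Carol    | 5.5         
Frank    | 6.75        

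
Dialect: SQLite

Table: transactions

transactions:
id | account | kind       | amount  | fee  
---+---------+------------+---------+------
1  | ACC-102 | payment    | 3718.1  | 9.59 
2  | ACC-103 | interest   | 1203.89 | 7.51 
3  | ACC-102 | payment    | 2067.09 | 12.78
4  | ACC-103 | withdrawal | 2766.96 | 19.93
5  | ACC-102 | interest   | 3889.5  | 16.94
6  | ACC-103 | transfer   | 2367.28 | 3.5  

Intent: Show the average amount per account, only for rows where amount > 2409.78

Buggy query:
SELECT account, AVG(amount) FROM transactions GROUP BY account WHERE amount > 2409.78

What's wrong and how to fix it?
Bug: Row-level WHERE must come before GROUP BY in the clause order

Fix: Place WHERE between FROM and GROUP BY

Corrected query:
SELECT account, AVG(amount) FROM transactions WHERE amount > 2409.78 GROUP BY account

Result:
account | AVG(amount)
--------+------------
ACC-102 | 3803.8     
ACC-103 | 2766.96    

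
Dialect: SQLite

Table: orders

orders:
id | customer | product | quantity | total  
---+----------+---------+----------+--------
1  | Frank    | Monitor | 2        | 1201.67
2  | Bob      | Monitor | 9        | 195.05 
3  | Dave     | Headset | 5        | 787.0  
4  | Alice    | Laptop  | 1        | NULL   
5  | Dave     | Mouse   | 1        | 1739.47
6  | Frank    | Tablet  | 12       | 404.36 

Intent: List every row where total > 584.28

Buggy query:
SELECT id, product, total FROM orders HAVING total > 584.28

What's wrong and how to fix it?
Bug: HAVING filters the output of aggregation, but this query has no GROUP BY and no aggregate functions, so SQLite rejects it (HAVING clause on a non-aggregate query); the condition here is per row

Fix: Replace HAVING with WHERE since the condition applies to individual rows

Corrected query:
SELECT id, product, total FROM orders WHERE total > 584.28

Result:
id | product | total  
---+---------+--------
1  | Monitor | 1201.67
3  | Headset | 787    
5  | Mouse   | 1739.47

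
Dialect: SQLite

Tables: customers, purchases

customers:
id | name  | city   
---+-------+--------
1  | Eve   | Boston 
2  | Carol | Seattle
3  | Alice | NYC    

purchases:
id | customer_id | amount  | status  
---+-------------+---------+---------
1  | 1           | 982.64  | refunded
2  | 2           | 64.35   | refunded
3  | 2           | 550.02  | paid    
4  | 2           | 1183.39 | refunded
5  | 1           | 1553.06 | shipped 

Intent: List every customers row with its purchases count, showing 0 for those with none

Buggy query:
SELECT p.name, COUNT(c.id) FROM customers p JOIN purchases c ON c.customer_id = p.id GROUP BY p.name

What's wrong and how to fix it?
Bug: INNER JOIN drops customers rows that have no matching purchases rows

Fix: Use LEFT JOIN so parents without children still appear (COUNT(c.id) gives 0)

Corrected query:
SELECT p.name, COUNT(c.id) FROM customers p LEFT JOIN purchases c ON c.customer_id = p.id GROUP BY p.name

Result:
name  | COUNT(c.id)
------+------------
Alice | 0          
Carol | 3          
Eve   | 2          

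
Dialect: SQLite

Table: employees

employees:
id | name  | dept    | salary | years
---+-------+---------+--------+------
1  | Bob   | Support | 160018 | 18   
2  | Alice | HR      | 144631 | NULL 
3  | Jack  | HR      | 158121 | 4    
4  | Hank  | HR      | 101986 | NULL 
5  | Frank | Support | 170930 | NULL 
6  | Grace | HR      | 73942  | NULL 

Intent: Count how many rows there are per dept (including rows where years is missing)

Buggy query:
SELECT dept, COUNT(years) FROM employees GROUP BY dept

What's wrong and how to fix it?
Bug: COUNT(years) skips NULLs, so groups with missing years are undercounted

Fix: Use COUNT(*) to count all rows regardless of NULL

Corrected query:
SELECT dept, COUNT(*) FROM employees GROUP BY dept

Result:
dept    | COUNT(*)
--------+---------
HR      | 4       
Support | 2       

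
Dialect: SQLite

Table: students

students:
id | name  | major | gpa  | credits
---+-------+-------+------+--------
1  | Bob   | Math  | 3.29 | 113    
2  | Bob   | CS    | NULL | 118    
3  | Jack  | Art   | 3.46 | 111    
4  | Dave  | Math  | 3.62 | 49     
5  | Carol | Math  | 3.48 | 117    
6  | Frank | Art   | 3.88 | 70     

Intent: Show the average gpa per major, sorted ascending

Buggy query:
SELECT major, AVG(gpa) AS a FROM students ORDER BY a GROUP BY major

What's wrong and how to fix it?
Bug: GROUP BY must precede ORDER BY

Fix: Move ORDER BY to the end, after GROUP BY

Corrected query:
SELECT major, AVG(gpa) AS a FROM students GROUP BY major ORDER BY a

Result:
major | a       
------+---------
CS    | NULL    
Math  | 3.463333
Art   | 3.67    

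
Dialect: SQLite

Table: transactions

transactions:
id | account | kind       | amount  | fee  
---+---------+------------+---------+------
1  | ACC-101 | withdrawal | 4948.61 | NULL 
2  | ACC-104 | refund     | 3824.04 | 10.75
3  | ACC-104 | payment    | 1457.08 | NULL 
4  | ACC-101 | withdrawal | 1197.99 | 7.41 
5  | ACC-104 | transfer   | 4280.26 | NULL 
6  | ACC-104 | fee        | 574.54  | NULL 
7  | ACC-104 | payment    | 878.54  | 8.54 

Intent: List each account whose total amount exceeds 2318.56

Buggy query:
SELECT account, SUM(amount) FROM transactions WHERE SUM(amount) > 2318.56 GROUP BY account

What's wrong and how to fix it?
Bug: Aggregate functions cannot appear in a WHERE clause

Fix: Use HAVING (which filters groups after aggregation) instead of WHERE

Corrected query:
SELECT account, SUM(amount) FROM transactions GROUP BY account HAVING SUM(amount) > 2318.56

Result:
account | SUM(amount)
--------+------------
ACC-101 | 6146.6     
ACC-104 | 11014.46   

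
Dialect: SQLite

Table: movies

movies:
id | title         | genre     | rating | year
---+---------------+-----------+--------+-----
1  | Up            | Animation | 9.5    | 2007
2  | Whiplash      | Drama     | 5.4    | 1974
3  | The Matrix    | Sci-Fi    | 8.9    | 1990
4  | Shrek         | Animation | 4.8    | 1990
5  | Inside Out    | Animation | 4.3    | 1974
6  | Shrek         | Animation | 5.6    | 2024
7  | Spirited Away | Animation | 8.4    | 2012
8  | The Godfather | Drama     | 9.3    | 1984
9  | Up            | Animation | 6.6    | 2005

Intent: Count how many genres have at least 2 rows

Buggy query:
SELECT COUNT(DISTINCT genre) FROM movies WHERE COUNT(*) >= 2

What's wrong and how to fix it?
Bug: COUNT(*) cannot appear in WHERE; the per-group count doesn't exist yet

Fix: Use a subquery that GROUPs and filters with HAVING, then count its rows

Corrected query:
SELECT COUNT(*) FROM (SELECT genre FROM movies GROUP BY genre HAVING COUNT(*) >= 2)

Result:
COUNT(*)
--------
2       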